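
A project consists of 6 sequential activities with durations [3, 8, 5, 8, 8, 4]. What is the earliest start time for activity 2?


Activity 2 starts after activities 1 through 1 complete.
Predecessor durations: [3]
ES = 3 = 3

3


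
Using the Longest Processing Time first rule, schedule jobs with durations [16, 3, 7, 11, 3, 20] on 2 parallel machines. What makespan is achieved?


Sort jobs in decreasing order (LPT): [20, 16, 11, 7, 3, 3]
Assign each job to the least loaded machine:
  Machine 1: jobs [20, 7, 3], load = 30
  Machine 2: jobs [16, 11, 3], load = 30
Makespan = max load = 30

30


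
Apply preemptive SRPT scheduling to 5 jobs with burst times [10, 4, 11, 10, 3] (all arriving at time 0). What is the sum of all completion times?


Since all jobs arrive at t=0, SRPT equals SPT ordering.
SPT order: [3, 4, 10, 10, 11]
Completion times:
  Job 1: p=3, C=3
  Job 2: p=4, C=7
  Job 3: p=10, C=17
  Job 4: p=10, C=27
  Job 5: p=11, C=38
Total completion time = 3 + 7 + 17 + 27 + 38 = 92

92


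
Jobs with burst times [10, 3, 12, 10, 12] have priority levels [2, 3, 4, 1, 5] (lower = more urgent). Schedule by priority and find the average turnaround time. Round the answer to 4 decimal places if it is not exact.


Sort by priority (ascending = highest first):
Order: [(1, 10), (2, 10), (3, 3), (4, 12), (5, 12)]
Completion times:
  Priority 1, burst=10, C=10
  Priority 2, burst=10, C=20
  Priority 3, burst=3, C=23
  Priority 4, burst=12, C=35
  Priority 5, burst=12, C=47
Average turnaround = 135/5 = 27.0

27.0


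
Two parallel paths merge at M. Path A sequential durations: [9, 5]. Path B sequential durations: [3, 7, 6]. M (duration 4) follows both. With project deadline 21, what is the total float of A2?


Forward pass: ES(A2) = sum of predecessors on chain A = 9
EF = ES + duration = 9 + 5 = 14
Backward pass: LF(M) = deadline = 21; LS(M) = 21 - 4 = 17
LF(A2) = LS(M) - sum(successors on chain A) = 17 - 0 = 17
LS = LF - duration = 17 - 5 = 12
Total float = LS - ES = 12 - 9 = 3

3


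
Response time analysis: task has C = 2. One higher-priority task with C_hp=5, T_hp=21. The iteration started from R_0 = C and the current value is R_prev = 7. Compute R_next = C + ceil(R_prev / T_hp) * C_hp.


R_next = C + ceil(R_prev / T_hp) * C_hp
ceil(7 / 21) = ceil(0.3333) = 1
Interference = 1 * 5 = 5
R_next = 2 + 5 = 7
R_next = R_prev, so the iteration has converged (response time = 7).

7


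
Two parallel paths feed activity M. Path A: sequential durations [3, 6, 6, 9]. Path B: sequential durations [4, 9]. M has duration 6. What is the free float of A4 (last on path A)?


ES(A4) = sum of predecessors on chain A = 15
EF(A4) = ES + duration = 15 + 9 = 24
Successor of A4 is M. ES(M) = max(sum(A), sum(B)) = max(24, 13) = 24
Free float = ES(successor) - EF(current) = 24 - 24 = 0

0


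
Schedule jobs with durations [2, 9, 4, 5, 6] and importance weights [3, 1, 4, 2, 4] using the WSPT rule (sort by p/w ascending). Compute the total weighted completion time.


Compute p/w ratios and sort ascending (WSPT): [(2, 3), (4, 4), (6, 4), (5, 2), (9, 1)]
Compute weighted completion times:
  Job (p=2,w=3): C=2, w*C=3*2=6
  Job (p=4,w=4): C=6, w*C=4*6=24
  Job (p=6,w=4): C=12, w*C=4*12=48
  Job (p=5,w=2): C=17, w*C=2*17=34
  Job (p=9,w=1): C=26, w*C=1*26=26
Total weighted completion time = 138

138


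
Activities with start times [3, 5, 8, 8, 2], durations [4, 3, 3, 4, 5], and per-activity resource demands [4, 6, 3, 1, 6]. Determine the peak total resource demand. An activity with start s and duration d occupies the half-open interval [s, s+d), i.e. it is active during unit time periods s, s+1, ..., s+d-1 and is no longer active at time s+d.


Each activity i is active on [start_i, start_i + duration_i).
Compute total resource usage per time slot:
  t=0: active resources = [], total = 0
  t=1: active resources = [], total = 0
  t=2: active resources = [6], total = 6
  t=3: active resources = [4, 6], total = 10
  t=4: active resources = [4, 6], total = 10
  t=5: active resources = [4, 6, 6], total = 16
  t=6: active resources = [4, 6, 6], total = 16
  t=7: active resources = [6], total = 6
  t=8: active resources = [3, 1], total = 4
  t=9: active resources = [3, 1], total = 4
  t=10: active resources = [3, 1], total = 4
  t=11: active resources = [1], total = 1
Peak resource demand = 16

16


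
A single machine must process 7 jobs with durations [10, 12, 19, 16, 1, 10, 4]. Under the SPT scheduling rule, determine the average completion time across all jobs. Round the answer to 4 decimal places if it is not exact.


Sort jobs by processing time (SPT order): [1, 4, 10, 10, 12, 16, 19]
Compute completion times sequentially:
  Job 1: processing = 1, completes at 1
  Job 2: processing = 4, completes at 5
  Job 3: processing = 10, completes at 15
  Job 4: processing = 10, completes at 25
  Job 5: processing = 12, completes at 37
  Job 6: processing = 16, completes at 53
  Job 7: processing = 19, completes at 72
Sum of completion times = 208
Average completion time = 208/7 = 29.7143

29.7143


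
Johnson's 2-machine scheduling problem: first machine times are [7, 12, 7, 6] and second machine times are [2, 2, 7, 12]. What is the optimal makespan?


Apply Johnson's rule:
  Group 1 (a <= b): [(4, 6, 12), (3, 7, 7)]
  Group 2 (a > b): [(1, 7, 2), (2, 12, 2)]
Optimal job order: [4, 3, 1, 2]
Schedule:
  Job 4: M1 done at 6, M2 done at 18
  Job 3: M1 done at 13, M2 done at 25
  Job 1: M1 done at 20, M2 done at 27
  Job 2: M1 done at 32, M2 done at 34
Makespan = 34

34


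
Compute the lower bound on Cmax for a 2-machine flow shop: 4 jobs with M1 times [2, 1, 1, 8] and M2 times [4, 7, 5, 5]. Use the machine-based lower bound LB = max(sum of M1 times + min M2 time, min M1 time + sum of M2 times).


LB1 = sum(M1 times) + min(M2 times) = 12 + 4 = 16
LB2 = min(M1 times) + sum(M2 times) = 1 + 21 = 22
Lower bound = max(LB1, LB2) = max(16, 22) = 22

22


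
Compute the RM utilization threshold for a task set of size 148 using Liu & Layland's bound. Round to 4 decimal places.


Compute 2^(1/148) = 1.0046944113
Subtract 1: 1.0046944113 - 1 = 0.0046944113
Multiply by n: 148 * 0.0046944113 = 0.6947728724
Round to 4 dp: 0.6948

0.6948


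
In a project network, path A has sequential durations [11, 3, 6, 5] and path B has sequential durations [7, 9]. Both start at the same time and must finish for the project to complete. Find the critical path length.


Path A total = 11 + 3 + 6 + 5 = 25
Path B total = 7 + 9 = 16
Critical path = longest path = max(25, 16) = 25

25


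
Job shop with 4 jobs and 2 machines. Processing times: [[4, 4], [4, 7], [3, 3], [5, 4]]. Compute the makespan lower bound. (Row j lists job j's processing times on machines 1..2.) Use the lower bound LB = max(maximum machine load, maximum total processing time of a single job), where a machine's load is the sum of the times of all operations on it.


Machine loads:
  Machine 1: 4 + 4 + 3 + 5 = 16
  Machine 2: 4 + 7 + 3 + 4 = 18
Max machine load = 18
Job totals:
  Job 1: 8
  Job 2: 11
  Job 3: 6
  Job 4: 9
Max job total = 11
Lower bound = max(18, 11) = 18

18


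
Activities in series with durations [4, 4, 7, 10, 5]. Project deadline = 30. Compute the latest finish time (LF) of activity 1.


LF(activity 1) = deadline - sum of successor durations
Successors: activities 2 through 5 with durations [4, 7, 10, 5]
Sum of successor durations = 26
LF = 30 - 26 = 4

4


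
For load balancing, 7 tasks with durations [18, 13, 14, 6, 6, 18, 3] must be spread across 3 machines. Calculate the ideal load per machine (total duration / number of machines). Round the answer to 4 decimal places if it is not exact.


Total processing time = 18 + 13 + 14 + 6 + 6 + 18 + 3 = 78
Number of machines = 3
Ideal balanced load = 78 / 3 = 26.0

26.0


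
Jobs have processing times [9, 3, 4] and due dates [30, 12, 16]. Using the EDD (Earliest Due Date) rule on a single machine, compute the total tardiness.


Sort by due date (EDD order): [(3, 12), (4, 16), (9, 30)]
Compute completion times and tardiness:
  Job 1: p=3, d=12, C=3, tardiness=max(0,3-12)=0
  Job 2: p=4, d=16, C=7, tardiness=max(0,7-16)=0
  Job 3: p=9, d=30, C=16, tardiness=max(0,16-30)=0
Total tardiness = 0

0


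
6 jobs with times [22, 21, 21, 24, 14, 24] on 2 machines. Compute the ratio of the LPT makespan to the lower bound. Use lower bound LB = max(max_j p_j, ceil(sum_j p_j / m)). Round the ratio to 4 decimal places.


LPT order: [24, 24, 22, 21, 21, 14]
Machine loads after assignment: [60, 66]
LPT makespan = 66
Lower bound = max(max_job, ceil(total/2)) = max(24, 63) = 63
Ratio = 66 / 63 = 1.0476

1.0476


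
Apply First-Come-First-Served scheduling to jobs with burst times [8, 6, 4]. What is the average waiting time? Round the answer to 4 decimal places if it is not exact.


FCFS order (as given): [8, 6, 4]
Waiting times:
  Job 1: wait = 0
  Job 2: wait = 8
  Job 3: wait = 14
Sum of waiting times = 22
Average waiting time = 22/3 = 7.3333

7.3333


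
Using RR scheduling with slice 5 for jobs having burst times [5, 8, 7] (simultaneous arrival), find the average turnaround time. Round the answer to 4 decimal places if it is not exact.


Time quantum = 5
Execution trace:
  J1 runs 5 units, time = 5
  J2 runs 5 units, time = 10
  J3 runs 5 units, time = 15
  J2 runs 3 units, time = 18
  J3 runs 2 units, time = 20
Finish times: [5, 18, 20]
Average turnaround = 43/3 = 14.3333

14.3333


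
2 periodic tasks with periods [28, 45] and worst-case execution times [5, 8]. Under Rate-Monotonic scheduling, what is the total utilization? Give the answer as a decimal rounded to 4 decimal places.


Compute individual utilizations (exact fractions):
  Task 1: C/T = 5/28 (approx. 0.1786)
  Task 2: C/T = 8/45 (approx. 0.1778)
Total utilization U = 5/28 + 8/45 = 449/1260
Rounded to 4 decimal places: U = 0.3563
RM (Liu & Layland) bound for 2 tasks = 0.828427; compare with U = 449/1260 (approx. 0.356349)
U <= bound, so schedulable by RM sufficient condition.

0.3563


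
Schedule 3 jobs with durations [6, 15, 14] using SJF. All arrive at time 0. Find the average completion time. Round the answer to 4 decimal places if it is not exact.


SJF order (ascending): [6, 14, 15]
Completion times:
  Job 1: burst=6, C=6
  Job 2: burst=14, C=20
  Job 3: burst=15, C=35
Average completion = 61/3 = 20.3333

20.3333


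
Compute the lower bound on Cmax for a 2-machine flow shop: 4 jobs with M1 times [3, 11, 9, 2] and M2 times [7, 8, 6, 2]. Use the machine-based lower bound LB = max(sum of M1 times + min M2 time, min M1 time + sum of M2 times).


LB1 = sum(M1 times) + min(M2 times) = 25 + 2 = 27
LB2 = min(M1 times) + sum(M2 times) = 2 + 23 = 25
Lower bound = max(LB1, LB2) = max(27, 25) = 27

27


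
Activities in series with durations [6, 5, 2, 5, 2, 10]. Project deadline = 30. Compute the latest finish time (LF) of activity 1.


LF(activity 1) = deadline - sum of successor durations
Successors: activities 2 through 6 with durations [5, 2, 5, 2, 10]
Sum of successor durations = 24
LF = 30 - 24 = 6

6


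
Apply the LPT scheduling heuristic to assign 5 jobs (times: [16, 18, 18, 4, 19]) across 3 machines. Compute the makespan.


Sort jobs in decreasing order (LPT): [19, 18, 18, 16, 4]
Assign each job to the least loaded machine:
  Machine 1: jobs [19], load = 19
  Machine 2: jobs [18, 16], load = 34
  Machine 3: jobs [18, 4], load = 22
Makespan = max load = 34

34


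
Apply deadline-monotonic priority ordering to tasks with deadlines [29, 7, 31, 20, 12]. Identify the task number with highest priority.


Sort tasks by relative deadline (ascending):
  Task 2: deadline = 7
  Task 5: deadline = 12
  Task 4: deadline = 20
  Task 1: deadline = 29
  Task 3: deadline = 31
Priority order (highest first): [2, 5, 4, 1, 3]
Highest priority task = 2

2


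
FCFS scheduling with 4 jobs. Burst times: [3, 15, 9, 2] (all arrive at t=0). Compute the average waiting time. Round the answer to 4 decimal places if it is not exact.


FCFS order (as given): [3, 15, 9, 2]
Waiting times:
  Job 1: wait = 0
  Job 2: wait = 3
  Job 3: wait = 18
  Job 4: wait = 27
Sum of waiting times = 48
Average waiting time = 48/4 = 12.0

12.0


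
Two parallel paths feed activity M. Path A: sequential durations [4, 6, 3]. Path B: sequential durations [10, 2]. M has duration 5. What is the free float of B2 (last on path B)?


ES(B2) = sum of predecessors on chain B = 10
EF(B2) = ES + duration = 10 + 2 = 12
Successor of B2 is M. ES(M) = max(sum(A), sum(B)) = max(13, 12) = 13
Free float = ES(successor) - EF(current) = 13 - 12 = 1

1


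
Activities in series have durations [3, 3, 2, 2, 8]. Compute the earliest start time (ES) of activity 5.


Activity 5 starts after activities 1 through 4 complete.
Predecessor durations: [3, 3, 2, 2]
ES = 3 + 3 + 2 + 2 = 10

10


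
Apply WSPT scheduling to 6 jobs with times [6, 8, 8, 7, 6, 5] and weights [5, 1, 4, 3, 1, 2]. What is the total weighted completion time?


Compute p/w ratios and sort ascending (WSPT): [(6, 5), (8, 4), (7, 3), (5, 2), (6, 1), (8, 1)]
Compute weighted completion times:
  Job (p=6,w=5): C=6, w*C=5*6=30
  Job (p=8,w=4): C=14, w*C=4*14=56
  Job (p=7,w=3): C=21, w*C=3*21=63
  Job (p=5,w=2): C=26, w*C=2*26=52
  Job (p=6,w=1): C=32, w*C=1*32=32
  Job (p=8,w=1): C=40, w*C=1*40=40
Total weighted completion time = 273

273


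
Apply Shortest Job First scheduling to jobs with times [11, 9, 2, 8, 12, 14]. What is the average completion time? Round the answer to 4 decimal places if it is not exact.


SJF order (ascending): [2, 8, 9, 11, 12, 14]
Completion times:
  Job 1: burst=2, C=2
  Job 2: burst=8, C=10
  Job 3: burst=9, C=19
  Job 4: burst=11, C=30
  Job 5: burst=12, C=42
  Job 6: burst=14, C=56
Average completion = 159/6 = 26.5

26.5


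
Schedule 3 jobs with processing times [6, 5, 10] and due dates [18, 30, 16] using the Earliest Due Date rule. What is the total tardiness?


Sort by due date (EDD order): [(10, 16), (6, 18), (5, 30)]
Compute completion times and tardiness:
  Job 1: p=10, d=16, C=10, tardiness=max(0,10-16)=0
  Job 2: p=6, d=18, C=16, tardiness=max(0,16-18)=0
  Job 3: p=5, d=30, C=21, tardiness=max(0,21-30)=0
Total tardiness = 0

0


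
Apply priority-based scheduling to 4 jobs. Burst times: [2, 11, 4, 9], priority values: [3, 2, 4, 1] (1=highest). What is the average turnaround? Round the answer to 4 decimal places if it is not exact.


Sort by priority (ascending = highest first):
Order: [(1, 9), (2, 11), (3, 2), (4, 4)]
Completion times:
  Priority 1, burst=9, C=9
  Priority 2, burst=11, C=20
  Priority 3, burst=2, C=22
  Priority 4, burst=4, C=26
Average turnaround = 77/4 = 19.25

19.25


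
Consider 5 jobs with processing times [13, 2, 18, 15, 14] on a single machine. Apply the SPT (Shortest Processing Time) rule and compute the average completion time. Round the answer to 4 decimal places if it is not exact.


Sort jobs by processing time (SPT order): [2, 13, 14, 15, 18]
Compute completion times sequentially:
  Job 1: processing = 2, completes at 2
  Job 2: processing = 13, completes at 15
  Job 3: processing = 14, completes at 29
  Job 4: processing = 15, completes at 44
  Job 5: processing = 18, completes at 62
Sum of completion times = 152
Average completion time = 152/5 = 30.4

30.4


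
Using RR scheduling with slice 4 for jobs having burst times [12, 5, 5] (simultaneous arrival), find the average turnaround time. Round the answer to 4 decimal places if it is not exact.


Time quantum = 4
Execution trace:
  J1 runs 4 units, time = 4
  J2 runs 4 units, time = 8
  J3 runs 4 units, time = 12
  J1 runs 4 units, time = 16
  J2 runs 1 units, time = 17
  J3 runs 1 units, time = 18
  J1 runs 4 units, time = 22
Finish times: [22, 17, 18]
Average turnaround = 57/3 = 19.0

19.0


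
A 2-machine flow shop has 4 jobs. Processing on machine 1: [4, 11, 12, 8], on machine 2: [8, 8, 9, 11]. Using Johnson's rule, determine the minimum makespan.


Apply Johnson's rule:
  Group 1 (a <= b): [(1, 4, 8), (4, 8, 11)]
  Group 2 (a > b): [(3, 12, 9), (2, 11, 8)]
Optimal job order: [1, 4, 3, 2]
Schedule:
  Job 1: M1 done at 4, M2 done at 12
  Job 4: M1 done at 12, M2 done at 23
  Job 3: M1 done at 24, M2 done at 33
  Job 2: M1 done at 35, M2 done at 43
Makespan = 43

43


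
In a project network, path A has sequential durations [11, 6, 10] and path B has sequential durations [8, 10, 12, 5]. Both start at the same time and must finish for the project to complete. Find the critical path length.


Path A total = 11 + 6 + 10 = 27
Path B total = 8 + 10 + 12 + 5 = 35
Critical path = longest path = max(27, 35) = 35

35


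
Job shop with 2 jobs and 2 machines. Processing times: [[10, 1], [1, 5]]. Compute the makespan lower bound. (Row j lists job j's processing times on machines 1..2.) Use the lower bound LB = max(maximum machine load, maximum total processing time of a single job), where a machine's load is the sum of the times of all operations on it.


Machine loads:
  Machine 1: 10 + 1 = 11
  Machine 2: 1 + 5 = 6
Max machine load = 11
Job totals:
  Job 1: 11
  Job 2: 6
Max job total = 11
Lower bound = max(11, 11) = 11

11


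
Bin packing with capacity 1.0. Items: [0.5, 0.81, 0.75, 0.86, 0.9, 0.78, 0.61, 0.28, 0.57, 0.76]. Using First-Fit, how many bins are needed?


Place items sequentially using First-Fit:
  Item 0.5 -> new Bin 1
  Item 0.81 -> new Bin 2
  Item 0.75 -> new Bin 3
  Item 0.86 -> new Bin 4
  Item 0.9 -> new Bin 5
  Item 0.78 -> new Bin 6
  Item 0.61 -> new Bin 7
  Item 0.28 -> Bin 1 (now 0.78)
  Item 0.57 -> new Bin 8
  Item 0.76 -> new Bin 9
Total bins used = 9

9


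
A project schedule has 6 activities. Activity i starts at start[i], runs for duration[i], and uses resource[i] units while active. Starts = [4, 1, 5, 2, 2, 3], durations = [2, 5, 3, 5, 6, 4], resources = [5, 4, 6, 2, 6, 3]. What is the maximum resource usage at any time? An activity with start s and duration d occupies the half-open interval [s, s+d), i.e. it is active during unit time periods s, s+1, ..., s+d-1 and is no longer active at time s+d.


Each activity i is active on [start_i, start_i + duration_i).
Compute total resource usage per time slot:
  t=0: active resources = [], total = 0
  t=1: active resources = [4], total = 4
  t=2: active resources = [4, 2, 6], total = 12
  t=3: active resources = [4, 2, 6, 3], total = 15
  t=4: active resources = [5, 4, 2, 6, 3], total = 20
  t=5: active resources = [5, 4, 6, 2, 6, 3], total = 26
  t=6: active resources = [6, 2, 6, 3], total = 17
  t=7: active resources = [6, 6], total = 12
Peak resource demand = 26

26


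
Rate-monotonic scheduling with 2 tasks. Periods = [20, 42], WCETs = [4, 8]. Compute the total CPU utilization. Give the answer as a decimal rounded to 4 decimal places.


Compute individual utilizations (exact fractions):
  Task 1: C/T = 4/20 = 1/5 (approx. 0.2)
  Task 2: C/T = 8/42 = 4/21 (approx. 0.1905)
Total utilization U = 1/5 + 4/21 = 41/105
Rounded to 4 decimal places: U = 0.3905
RM (Liu & Layland) bound for 2 tasks = 0.828427; compare with U = 41/105 (approx. 0.390476)
U <= bound, so schedulable by RM sufficient condition.

0.3905


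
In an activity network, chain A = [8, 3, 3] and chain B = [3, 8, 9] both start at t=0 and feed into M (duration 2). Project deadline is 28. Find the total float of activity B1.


Forward pass: ES(B1) = sum of predecessors on chain B = 0
EF = ES + duration = 0 + 3 = 3
Backward pass: LF(M) = deadline = 28; LS(M) = 28 - 2 = 26
LF(B1) = LS(M) - sum(successors on chain B) = 26 - 17 = 9
LS = LF - duration = 9 - 3 = 6
Total float = LS - ES = 6 - 0 = 6

6


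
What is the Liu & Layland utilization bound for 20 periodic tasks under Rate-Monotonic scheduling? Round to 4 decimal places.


Compute 2^(1/20) = 1.0352649238
Subtract 1: 1.0352649238 - 1 = 0.0352649238
Multiply by n: 20 * 0.0352649238 = 0.7052984760
Round to 4 dp: 0.7053

0.7053


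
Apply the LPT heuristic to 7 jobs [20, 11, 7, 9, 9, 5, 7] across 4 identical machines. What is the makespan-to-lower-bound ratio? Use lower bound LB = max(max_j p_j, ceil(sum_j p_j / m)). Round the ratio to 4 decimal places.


LPT order: [20, 11, 9, 9, 7, 7, 5]
Machine loads after assignment: [20, 16, 16, 16]
LPT makespan = 20
Lower bound = max(max_job, ceil(total/4)) = max(20, 17) = 20
Ratio = 20 / 20 = 1.0

1.0


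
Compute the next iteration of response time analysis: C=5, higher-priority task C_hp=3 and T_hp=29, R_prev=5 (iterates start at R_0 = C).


R_next = C + ceil(R_prev / T_hp) * C_hp
ceil(5 / 29) = ceil(0.1724) = 1
Interference = 1 * 3 = 3
R_next = 5 + 3 = 8

8


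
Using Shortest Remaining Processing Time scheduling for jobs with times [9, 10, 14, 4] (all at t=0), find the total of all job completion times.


Since all jobs arrive at t=0, SRPT equals SPT ordering.
SPT order: [4, 9, 10, 14]
Completion times:
  Job 1: p=4, C=4
  Job 2: p=9, C=13
  Job 3: p=10, C=23
  Job 4: p=14, C=37
Total completion time = 4 + 13 + 23 + 37 = 77

77


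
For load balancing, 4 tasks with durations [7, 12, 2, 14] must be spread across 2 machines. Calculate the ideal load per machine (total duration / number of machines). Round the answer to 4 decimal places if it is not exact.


Total processing time = 7 + 12 + 2 + 14 = 35
Number of machines = 2
Ideal balanced load = 35 / 2 = 17.5

17.5


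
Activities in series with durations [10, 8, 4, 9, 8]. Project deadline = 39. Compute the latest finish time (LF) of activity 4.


LF(activity 4) = deadline - sum of successor durations
Successors: activities 5 through 5 with durations [8]
Sum of successor durations = 8
LF = 39 - 8 = 31

31


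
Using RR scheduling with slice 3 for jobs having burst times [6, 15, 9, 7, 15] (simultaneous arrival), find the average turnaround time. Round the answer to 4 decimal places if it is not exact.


Time quantum = 3
Execution trace:
  J1 runs 3 units, time = 3
  J2 runs 3 units, time = 6
  J3 runs 3 units, time = 9
  J4 runs 3 units, time = 12
  J5 runs 3 units, time = 15
  J1 runs 3 units, time = 18
  J2 runs 3 units, time = 21
  J3 runs 3 units, time = 24
  J4 runs 3 units, time = 27
  J5 runs 3 units, time = 30
  J2 runs 3 units, time = 33
  J3 runs 3 units, time = 36
  J4 runs 1 units, time = 37
  J5 runs 3 units, time = 40
  J2 runs 3 units, time = 43
  J5 runs 3 units, time = 46
  J2 runs 3 units, time = 49
  J5 runs 3 units, time = 52
Finish times: [18, 49, 36, 37, 52]
Average turnaround = 192/5 = 38.4

38.4


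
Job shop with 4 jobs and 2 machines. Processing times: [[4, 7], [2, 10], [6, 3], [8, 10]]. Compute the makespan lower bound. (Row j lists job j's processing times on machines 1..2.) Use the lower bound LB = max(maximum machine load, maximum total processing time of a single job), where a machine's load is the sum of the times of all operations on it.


Machine loads:
  Machine 1: 4 + 2 + 6 + 8 = 20
  Machine 2: 7 + 10 + 3 + 10 = 30
Max machine load = 30
Job totals:
  Job 1: 11
  Job 2: 12
  Job 3: 9
  Job 4: 18
Max job total = 18
Lower bound = max(30, 18) = 30

30


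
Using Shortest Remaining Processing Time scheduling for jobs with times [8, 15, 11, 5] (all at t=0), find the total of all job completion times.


Since all jobs arrive at t=0, SRPT equals SPT ordering.
SPT order: [5, 8, 11, 15]
Completion times:
  Job 1: p=5, C=5
  Job 2: p=8, C=13
  Job 3: p=11, C=24
  Job 4: p=15, C=39
Total completion time = 5 + 13 + 24 + 39 = 81

81


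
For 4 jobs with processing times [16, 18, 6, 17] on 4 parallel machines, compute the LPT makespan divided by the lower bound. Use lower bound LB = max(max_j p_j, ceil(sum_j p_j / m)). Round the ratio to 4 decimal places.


LPT order: [18, 17, 16, 6]
Machine loads after assignment: [18, 17, 16, 6]
LPT makespan = 18
Lower bound = max(max_job, ceil(total/4)) = max(18, 15) = 18
Ratio = 18 / 18 = 1.0

1.0


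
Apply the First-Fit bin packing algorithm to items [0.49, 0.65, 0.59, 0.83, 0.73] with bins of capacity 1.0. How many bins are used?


Place items sequentially using First-Fit:
  Item 0.49 -> new Bin 1
  Item 0.65 -> new Bin 2
  Item 0.59 -> new Bin 3
  Item 0.83 -> new Bin 4
  Item 0.73 -> new Bin 5
Total bins used = 5

5


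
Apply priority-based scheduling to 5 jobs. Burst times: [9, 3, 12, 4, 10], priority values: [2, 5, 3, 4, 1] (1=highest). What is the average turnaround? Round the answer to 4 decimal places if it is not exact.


Sort by priority (ascending = highest first):
Order: [(1, 10), (2, 9), (3, 12), (4, 4), (5, 3)]
Completion times:
  Priority 1, burst=10, C=10
  Priority 2, burst=9, C=19
  Priority 3, burst=12, C=31
  Priority 4, burst=4, C=35
  Priority 5, burst=3, C=38
Average turnaround = 133/5 = 26.6

26.6


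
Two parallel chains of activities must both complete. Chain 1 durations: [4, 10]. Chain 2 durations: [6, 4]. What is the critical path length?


Path A total = 4 + 10 = 14
Path B total = 6 + 4 = 10
Critical path = longest path = max(14, 10) = 14

14


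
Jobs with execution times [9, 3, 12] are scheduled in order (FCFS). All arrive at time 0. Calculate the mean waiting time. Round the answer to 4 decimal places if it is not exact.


FCFS order (as given): [9, 3, 12]
Waiting times:
  Job 1: wait = 0
  Job 2: wait = 9
  Job 3: wait = 12
Sum of waiting times = 21
Average waiting time = 21/3 = 7.0

7.0


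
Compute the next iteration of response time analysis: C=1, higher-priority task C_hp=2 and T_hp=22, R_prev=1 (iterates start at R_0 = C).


R_next = C + ceil(R_prev / T_hp) * C_hp
ceil(1 / 22) = ceil(0.0455) = 1
Interference = 1 * 2 = 2
R_next = 1 + 2 = 3

3


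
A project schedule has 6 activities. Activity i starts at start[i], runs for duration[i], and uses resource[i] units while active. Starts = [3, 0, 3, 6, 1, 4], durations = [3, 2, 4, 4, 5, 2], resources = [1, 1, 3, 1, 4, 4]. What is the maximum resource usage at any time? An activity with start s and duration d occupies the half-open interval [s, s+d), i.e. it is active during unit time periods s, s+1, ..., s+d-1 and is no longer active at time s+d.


Each activity i is active on [start_i, start_i + duration_i).
Compute total resource usage per time slot:
  t=0: active resources = [1], total = 1
  t=1: active resources = [1, 4], total = 5
  t=2: active resources = [4], total = 4
  t=3: active resources = [1, 3, 4], total = 8
  t=4: active resources = [1, 3, 4, 4], total = 12
  t=5: active resources = [1, 3, 4, 4], total = 12
  t=6: active resources = [3, 1], total = 4
  t=7: active resources = [1], total = 1
  t=8: active resources = [1], total = 1
  t=9: active resources = [1], total = 1
Peak resource demand = 12

12


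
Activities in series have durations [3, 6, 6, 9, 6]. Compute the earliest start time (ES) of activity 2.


Activity 2 starts after activities 1 through 1 complete.
Predecessor durations: [3]
ES = 3 = 3

3


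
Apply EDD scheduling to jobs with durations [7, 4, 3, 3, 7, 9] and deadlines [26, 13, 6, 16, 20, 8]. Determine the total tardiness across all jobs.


Sort by due date (EDD order): [(3, 6), (9, 8), (4, 13), (3, 16), (7, 20), (7, 26)]
Compute completion times and tardiness:
  Job 1: p=3, d=6, C=3, tardiness=max(0,3-6)=0
  Job 2: p=9, d=8, C=12, tardiness=max(0,12-8)=4
  Job 3: p=4, d=13, C=16, tardiness=max(0,16-13)=3
  Job 4: p=3, d=16, C=19, tardiness=max(0,19-16)=3
  Job 5: p=7, d=20, C=26, tardiness=max(0,26-20)=6
  Job 6: p=7, d=26, C=33, tardiness=max(0,33-26)=7
Total tardiness = 23

23


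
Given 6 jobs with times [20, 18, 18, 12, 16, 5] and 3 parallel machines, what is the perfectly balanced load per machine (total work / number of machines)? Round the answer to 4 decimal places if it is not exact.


Total processing time = 20 + 18 + 18 + 12 + 16 + 5 = 89
Number of machines = 3
Ideal balanced load = 89 / 3 = 29.6667

29.6667


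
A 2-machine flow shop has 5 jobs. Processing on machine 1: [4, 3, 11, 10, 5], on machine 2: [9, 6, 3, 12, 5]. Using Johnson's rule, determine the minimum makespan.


Apply Johnson's rule:
  Group 1 (a <= b): [(2, 3, 6), (1, 4, 9), (5, 5, 5), (4, 10, 12)]
  Group 2 (a > b): [(3, 11, 3)]
Optimal job order: [2, 1, 5, 4, 3]
Schedule:
  Job 2: M1 done at 3, M2 done at 9
  Job 1: M1 done at 7, M2 done at 18
  Job 5: M1 done at 12, M2 done at 23
  Job 4: M1 done at 22, M2 done at 35
  Job 3: M1 done at 33, M2 done at 38
Makespan = 38

38


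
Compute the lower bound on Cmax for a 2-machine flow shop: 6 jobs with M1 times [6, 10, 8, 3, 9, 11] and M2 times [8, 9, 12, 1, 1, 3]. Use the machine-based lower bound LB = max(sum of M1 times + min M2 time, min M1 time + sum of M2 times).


LB1 = sum(M1 times) + min(M2 times) = 47 + 1 = 48
LB2 = min(M1 times) + sum(M2 times) = 3 + 34 = 37
Lower bound = max(LB1, LB2) = max(48, 37) = 48

48


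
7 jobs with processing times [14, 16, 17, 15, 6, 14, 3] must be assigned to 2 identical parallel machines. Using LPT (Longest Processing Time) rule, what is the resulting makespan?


Sort jobs in decreasing order (LPT): [17, 16, 15, 14, 14, 6, 3]
Assign each job to the least loaded machine:
  Machine 1: jobs [17, 14, 14], load = 45
  Machine 2: jobs [16, 15, 6, 3], load = 40
Makespan = max load = 45

45


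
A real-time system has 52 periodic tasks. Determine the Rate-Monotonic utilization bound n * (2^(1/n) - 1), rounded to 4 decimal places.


Compute 2^(1/52) = 1.0134189907
Subtract 1: 1.0134189907 - 1 = 0.0134189907
Multiply by n: 52 * 0.0134189907 = 0.6977875164
Round to 4 dp: 0.6978

0.6978


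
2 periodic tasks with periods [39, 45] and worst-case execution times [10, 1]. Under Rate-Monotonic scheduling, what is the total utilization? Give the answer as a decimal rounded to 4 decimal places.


Compute individual utilizations (exact fractions):
  Task 1: C/T = 10/39 (approx. 0.2564)
  Task 2: C/T = 1/45 (approx. 0.0222)
Total utilization U = 10/39 + 1/45 = 163/585
Rounded to 4 decimal places: U = 0.2786
RM (Liu & Layland) bound for 2 tasks = 0.828427; compare with U = 163/585 (approx. 0.278632)
U <= bound, so schedulable by RM sufficient condition.

0.2786


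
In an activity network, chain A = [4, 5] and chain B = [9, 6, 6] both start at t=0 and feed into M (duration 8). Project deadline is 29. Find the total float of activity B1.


Forward pass: ES(B1) = sum of predecessors on chain B = 0
EF = ES + duration = 0 + 9 = 9
Backward pass: LF(M) = deadline = 29; LS(M) = 29 - 8 = 21
LF(B1) = LS(M) - sum(successors on chain B) = 21 - 12 = 9
LS = LF - duration = 9 - 9 = 0
Total float = LS - ES = 0 - 0 = 0

0


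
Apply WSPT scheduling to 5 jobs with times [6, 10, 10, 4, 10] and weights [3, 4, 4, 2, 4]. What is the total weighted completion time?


Compute p/w ratios and sort ascending (WSPT): [(6, 3), (4, 2), (10, 4), (10, 4), (10, 4)]
Compute weighted completion times:
  Job (p=6,w=3): C=6, w*C=3*6=18
  Job (p=4,w=2): C=10, w*C=2*10=20
  Job (p=10,w=4): C=20, w*C=4*20=80
  Job (p=10,w=4): C=30, w*C=4*30=120
  Job (p=10,w=4): C=40, w*C=4*40=160
Total weighted completion time = 398

398


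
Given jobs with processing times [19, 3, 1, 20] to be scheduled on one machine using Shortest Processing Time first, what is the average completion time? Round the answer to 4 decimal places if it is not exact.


Sort jobs by processing time (SPT order): [1, 3, 19, 20]
Compute completion times sequentially:
  Job 1: processing = 1, completes at 1
  Job 2: processing = 3, completes at 4
  Job 3: processing = 19, completes at 23
  Job 4: processing = 20, completes at 43
Sum of completion times = 71
Average completion time = 71/4 = 17.75

17.75


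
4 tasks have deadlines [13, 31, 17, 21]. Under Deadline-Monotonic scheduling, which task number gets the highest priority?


Sort tasks by relative deadline (ascending):
  Task 1: deadline = 13
  Task 3: deadline = 17
  Task 4: deadline = 21
  Task 2: deadline = 31
Priority order (highest first): [1, 3, 4, 2]
Highest priority task = 1

1


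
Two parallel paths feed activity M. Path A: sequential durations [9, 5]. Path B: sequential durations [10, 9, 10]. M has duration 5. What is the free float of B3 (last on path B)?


ES(B3) = sum of predecessors on chain B = 19
EF(B3) = ES + duration = 19 + 10 = 29
Successor of B3 is M. ES(M) = max(sum(A), sum(B)) = max(14, 29) = 29
Free float = ES(successor) - EF(current) = 29 - 29 = 0

0


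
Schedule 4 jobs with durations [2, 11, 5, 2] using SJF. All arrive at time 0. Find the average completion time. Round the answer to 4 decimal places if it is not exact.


SJF order (ascending): [2, 2, 5, 11]
Completion times:
  Job 1: burst=2, C=2
  Job 2: burst=2, C=4
  Job 3: burst=5, C=9
  Job 4: burst=11, C=20
Average completion = 35/4 = 8.75

8.75


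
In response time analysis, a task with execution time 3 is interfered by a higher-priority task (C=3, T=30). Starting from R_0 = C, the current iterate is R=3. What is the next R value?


R_next = C + ceil(R_prev / T_hp) * C_hp
ceil(3 / 30) = ceil(0.1) = 1
Interference = 1 * 3 = 3
R_next = 3 + 3 = 6

6


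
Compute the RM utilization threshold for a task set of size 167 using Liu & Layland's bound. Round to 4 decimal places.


Compute 2^(1/167) = 1.0041592075
Subtract 1: 1.0041592075 - 1 = 0.0041592075
Multiply by n: 167 * 0.0041592075 = 0.6945876525
Round to 4 dp: 0.6946

0.6946


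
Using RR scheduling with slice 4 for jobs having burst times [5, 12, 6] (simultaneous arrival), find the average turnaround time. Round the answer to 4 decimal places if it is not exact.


Time quantum = 4
Execution trace:
  J1 runs 4 units, time = 4
  J2 runs 4 units, time = 8
  J3 runs 4 units, time = 12
  J1 runs 1 units, time = 13
  J2 runs 4 units, time = 17
  J3 runs 2 units, time = 19
  J2 runs 4 units, time = 23
Finish times: [13, 23, 19]
Average turnaround = 55/3 = 18.3333

18.3333


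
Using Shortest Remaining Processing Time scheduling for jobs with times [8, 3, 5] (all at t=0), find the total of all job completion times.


Since all jobs arrive at t=0, SRPT equals SPT ordering.
SPT order: [3, 5, 8]
Completion times:
  Job 1: p=3, C=3
  Job 2: p=5, C=8
  Job 3: p=8, C=16
Total completion time = 3 + 8 + 16 = 27

27


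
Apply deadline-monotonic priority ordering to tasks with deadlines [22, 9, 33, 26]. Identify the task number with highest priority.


Sort tasks by relative deadline (ascending):
  Task 2: deadline = 9
  Task 1: deadline = 22
  Task 4: deadline = 26
  Task 3: deadline = 33
Priority order (highest first): [2, 1, 4, 3]
Highest priority task = 2

2


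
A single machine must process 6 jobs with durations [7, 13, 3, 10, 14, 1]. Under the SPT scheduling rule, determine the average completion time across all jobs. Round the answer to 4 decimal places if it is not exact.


Sort jobs by processing time (SPT order): [1, 3, 7, 10, 13, 14]
Compute completion times sequentially:
  Job 1: processing = 1, completes at 1
  Job 2: processing = 3, completes at 4
  Job 3: processing = 7, completes at 11
  Job 4: processing = 10, completes at 21
  Job 5: processing = 13, completes at 34
  Job 6: processing = 14, completes at 48
Sum of completion times = 119
Average completion time = 119/6 = 19.8333

19.8333


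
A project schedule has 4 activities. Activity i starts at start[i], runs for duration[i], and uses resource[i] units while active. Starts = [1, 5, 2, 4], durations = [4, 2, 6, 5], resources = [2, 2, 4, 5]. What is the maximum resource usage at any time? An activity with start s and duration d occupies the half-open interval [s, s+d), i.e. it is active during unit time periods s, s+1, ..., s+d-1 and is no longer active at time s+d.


Each activity i is active on [start_i, start_i + duration_i).
Compute total resource usage per time slot:
  t=0: active resources = [], total = 0
  t=1: active resources = [2], total = 2
  t=2: active resources = [2, 4], total = 6
  t=3: active resources = [2, 4], total = 6
  t=4: active resources = [2, 4, 5], total = 11
  t=5: active resources = [2, 4, 5], total = 11
  t=6: active resources = [2, 4, 5], total = 11
  t=7: active resources = [4, 5], total = 9
  t=8: active resources = [5], total = 5
Peak resource demand = 11

11


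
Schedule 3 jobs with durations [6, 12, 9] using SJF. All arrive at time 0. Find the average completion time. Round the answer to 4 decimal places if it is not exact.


SJF order (ascending): [6, 9, 12]
Completion times:
  Job 1: burst=6, C=6
  Job 2: burst=9, C=15
  Job 3: burst=12, C=27
Average completion = 48/3 = 16.0

16.0


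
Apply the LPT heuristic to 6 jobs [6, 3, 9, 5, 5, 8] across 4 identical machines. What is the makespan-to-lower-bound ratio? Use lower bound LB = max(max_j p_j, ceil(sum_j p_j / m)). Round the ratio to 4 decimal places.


LPT order: [9, 8, 6, 5, 5, 3]
Machine loads after assignment: [9, 8, 9, 10]
LPT makespan = 10
Lower bound = max(max_job, ceil(total/4)) = max(9, 9) = 9
Ratio = 10 / 9 = 1.1111

1.1111


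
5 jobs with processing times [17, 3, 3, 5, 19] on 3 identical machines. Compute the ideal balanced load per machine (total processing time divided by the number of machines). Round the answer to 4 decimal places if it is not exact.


Total processing time = 17 + 3 + 3 + 5 + 19 = 47
Number of machines = 3
Ideal balanced load = 47 / 3 = 15.6667

15.6667


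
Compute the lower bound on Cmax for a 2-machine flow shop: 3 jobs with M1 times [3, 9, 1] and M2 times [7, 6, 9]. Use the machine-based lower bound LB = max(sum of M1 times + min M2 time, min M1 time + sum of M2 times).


LB1 = sum(M1 times) + min(M2 times) = 13 + 6 = 19
LB2 = min(M1 times) + sum(M2 times) = 1 + 22 = 23
Lower bound = max(LB1, LB2) = max(19, 23) = 23

23


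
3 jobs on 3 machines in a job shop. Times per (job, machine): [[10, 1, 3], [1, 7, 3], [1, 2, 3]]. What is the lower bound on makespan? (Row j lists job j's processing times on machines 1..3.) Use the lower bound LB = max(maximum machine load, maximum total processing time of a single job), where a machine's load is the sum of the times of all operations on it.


Machine loads:
  Machine 1: 10 + 1 + 1 = 12
  Machine 2: 1 + 7 + 2 = 10
  Machine 3: 3 + 3 + 3 = 9
Max machine load = 12
Job totals:
  Job 1: 14
  Job 2: 11
  Job 3: 6
Max job total = 14
Lower bound = max(12, 14) = 14

14


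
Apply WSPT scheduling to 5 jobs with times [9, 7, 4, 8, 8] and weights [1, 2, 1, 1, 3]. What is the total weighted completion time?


Compute p/w ratios and sort ascending (WSPT): [(8, 3), (7, 2), (4, 1), (8, 1), (9, 1)]
Compute weighted completion times:
  Job (p=8,w=3): C=8, w*C=3*8=24
  Job (p=7,w=2): C=15, w*C=2*15=30
  Job (p=4,w=1): C=19, w*C=1*19=19
  Job (p=8,w=1): C=27, w*C=1*27=27
  Job (p=9,w=1): C=36, w*C=1*36=36
Total weighted completion time = 136

136


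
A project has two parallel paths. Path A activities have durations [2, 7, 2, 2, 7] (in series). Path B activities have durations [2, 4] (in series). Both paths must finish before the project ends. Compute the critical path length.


Path A total = 2 + 7 + 2 + 2 + 7 = 20
Path B total = 2 + 4 = 6
Critical path = longest path = max(20, 6) = 20

20


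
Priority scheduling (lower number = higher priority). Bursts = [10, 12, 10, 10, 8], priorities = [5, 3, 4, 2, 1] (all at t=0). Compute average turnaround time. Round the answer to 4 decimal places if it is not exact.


Sort by priority (ascending = highest first):
Order: [(1, 8), (2, 10), (3, 12), (4, 10), (5, 10)]
Completion times:
  Priority 1, burst=8, C=8
  Priority 2, burst=10, C=18
  Priority 3, burst=12, C=30
  Priority 4, burst=10, C=40
  Priority 5, burst=10, C=50
Average turnaround = 146/5 = 29.2

29.2


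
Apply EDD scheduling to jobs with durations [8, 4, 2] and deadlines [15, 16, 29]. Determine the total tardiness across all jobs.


Sort by due date (EDD order): [(8, 15), (4, 16), (2, 29)]
Compute completion times and tardiness:
  Job 1: p=8, d=15, C=8, tardiness=max(0,8-15)=0
  Job 2: p=4, d=16, C=12, tardiness=max(0,12-16)=0
  Job 3: p=2, d=29, C=14, tardiness=max(0,14-29)=0
Total tardiness = 0

0


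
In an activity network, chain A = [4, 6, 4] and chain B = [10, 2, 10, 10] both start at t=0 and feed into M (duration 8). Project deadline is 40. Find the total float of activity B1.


Forward pass: ES(B1) = sum of predecessors on chain B = 0
EF = ES + duration = 0 + 10 = 10
Backward pass: LF(M) = deadline = 40; LS(M) = 40 - 8 = 32
LF(B1) = LS(M) - sum(successors on chain B) = 32 - 22 = 10
LS = LF - duration = 10 - 10 = 0
Total float = LS - ES = 0 - 0 = 0

0
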